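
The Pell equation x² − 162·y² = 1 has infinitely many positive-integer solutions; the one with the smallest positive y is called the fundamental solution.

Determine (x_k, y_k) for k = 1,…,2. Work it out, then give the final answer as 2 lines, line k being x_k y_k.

19601 1540
768398401 60371080

d=162: √d = [12; 1,2,1,2,12,2,1,2,1,24] (ℓ=10, even), read p_9/q_9
i=0: a=12 ⇒ p=12, q=1
i=1: a=1 ⇒ p=13, q=1
…
i=4: a=2 ⇒ p=140, q=11
i=5: a=12 ⇒ p=1731, q=136
…
i=8: a=2 ⇒ p=14268, q=1121
i=9: a=1 ⇒ p=19601, q=1540
fundamental: x₁=19601, y₁=1540  (since 384199201 − 162·2371600 = 1)
(19601+1540√162)^2 = 768398401 + 60371080√162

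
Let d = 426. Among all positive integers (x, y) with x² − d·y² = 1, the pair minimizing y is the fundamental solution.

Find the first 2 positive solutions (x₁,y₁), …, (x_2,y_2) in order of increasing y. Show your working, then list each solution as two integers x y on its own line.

√426 = [20; 1,1,1,3,2,6,2,3,1,1,1,40, …], period ℓ=12 (even) → k=11
k=0  a_k=20  p_k/q_k = 20/1
k=1  a_k=1  p_k/q_k = 21/1
k=2  a_k=1  p_k/q_k = 41/2
k=3  a_k=1  p_k/q_k = 62/3
k=4  a_k=3  p_k/q_k = 227/11
k=5  a_k=2  p_k/q_k = 516/25
k=6  a_k=6  p_k/q_k = 3323/161
k=7  a_k=2  p_k/q_k = 7162/347
k=8  a_k=3  p_k/q_k = 24809/1202
k=9  a_k=1  p_k/q_k = 31971/1549
k=10  a_k=1  p_k/q_k = 56780/2751
k=11  a_k=1  p_k/q_k = 88751/4300
(x₁, y₁) = (88751, 4300);  88751² − 426·4300² = 1 ✓
(88751+4300√426)^2 = 15753480001 + 763258600√426

88751 4300
15753480001 763258600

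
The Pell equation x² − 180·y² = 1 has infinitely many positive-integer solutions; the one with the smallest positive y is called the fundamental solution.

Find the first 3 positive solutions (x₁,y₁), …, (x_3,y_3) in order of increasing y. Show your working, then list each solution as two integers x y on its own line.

[13; 2,2,2,26] for √180; ℓ=4 ⇒ convergent index 3
a_0=13:  p_0=13·1+0=13,  q_0=13·0+1=1
a_1=2:  p_1=2·13+1=27,  q_1=2·1+0=2
a_2=2:  p_2=2·27+13=67,  q_2=2·2+1=5
a_3=2:  p_3=2·67+27=161,  q_3=2·5+2=12
fundamental: x₁=161, y₁=12  (since 25921 − 180·144 = 1)
(161+12√180)^2 = 51841 + 3864√180
(161+12√180)^3 = 16692641 + 1244196√180

161 12
51841 3864
16692641 1244196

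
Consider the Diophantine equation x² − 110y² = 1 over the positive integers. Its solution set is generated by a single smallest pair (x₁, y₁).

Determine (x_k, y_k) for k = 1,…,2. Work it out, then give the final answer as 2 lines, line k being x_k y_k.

21 2
881 84

d=110: √d = [10; 2,20] (ℓ=2, even), read p_1/q_1
a_0=10:  p_0=10·1+0=10,  q_0=10·0+1=1
a_1=2:  p_1=2·10+1=21,  q_1=2·1+0=2
→ (21, 2).  Check: 21²=441, 110·2²=440, difference 1.
n=2: (21,2)∘(21,2) = (21·21+110·2·2, 21·2+2·21) = (881,84)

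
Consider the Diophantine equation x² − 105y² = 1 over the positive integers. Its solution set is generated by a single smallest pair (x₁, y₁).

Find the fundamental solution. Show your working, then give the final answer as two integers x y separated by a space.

d=105: √d = [10; 4,20] (ℓ=2, even), read p_1/q_1
k=0  a_k=10  p_k/q_k = 10/1
k=1  a_k=4  p_k/q_k = 41/4
fundamental: x₁=41, y₁=4  (since 1681 − 105·16 = 1)

41 4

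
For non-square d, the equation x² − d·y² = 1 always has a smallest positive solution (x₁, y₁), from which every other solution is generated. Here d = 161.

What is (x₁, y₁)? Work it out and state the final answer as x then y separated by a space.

11775 928

[12; 1,2,4,1,2,1,4,2,1,24] for √161; ℓ=10 ⇒ convergent index 9
i=0: a=12 ⇒ p=12, q=1
…
i=2: a=2 ⇒ p=38, q=3
i=3: a=4 ⇒ p=165, q=13
i=4: a=1 ⇒ p=203, q=16
…
i=6: a=1 ⇒ p=774, q=61
i=7: a=4 ⇒ p=3667, q=289
i=8: a=2 ⇒ p=8108, q=639
i=9: a=1 ⇒ p=11775, q=928
(x₁, y₁) = (11775, 928);  11775² − 161·928² = 1 ✓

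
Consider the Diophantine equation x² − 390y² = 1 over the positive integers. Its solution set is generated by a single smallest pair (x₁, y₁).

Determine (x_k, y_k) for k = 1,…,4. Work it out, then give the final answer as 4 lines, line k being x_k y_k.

√390 → a₀=19, period (1,2,1,38); ℓ=4 even so k=3
a_0=19:  p_0=19·1+0=19,  q_0=19·0+1=1
a_1=1:  p_1=1·19+1=20,  q_1=1·1+0=1
a_2=2:  p_2=2·20+19=59,  q_2=2·1+1=3
a_3=1:  p_3=1·59+20=79,  q_3=1·3+1=4
→ (79, 4).  Check: 79²=6241, 390·4²=6240, difference 1.
k=2:  x_2 = 79·79+390·4·4 = 12481,  y_2 = 79·4+4·79 = 632
k=3:  x_3 = 79·12481+390·4·632 = 1971919,  y_3 = 79·632+4·12481 = 99852
k=4:  x_4 = 79·1971919+390·4·99852 = 311550721,  y_4 = 79·99852+4·1971919 = 15775984

79 4
12481 632
1971919 99852
311550721 15775984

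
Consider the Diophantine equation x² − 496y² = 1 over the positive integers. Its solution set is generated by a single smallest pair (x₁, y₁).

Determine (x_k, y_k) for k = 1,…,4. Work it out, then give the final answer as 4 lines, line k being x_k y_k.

4620799 207480
42703566796801 1917446753040
394649197502177907199 17720272078000750440
3647189234337689639247667201 163763630995505661818050080

d=496: √d = [22; 3,1,2,4,1,…,1,3,44] (ℓ=16, even), read p_15/q_15
k=0  a_k=22  p_k/q_k = 22/1
k=1  a_k=3  p_k/q_k = 67/3
k=2  a_k=1  p_k/q_k = 89/4
k=3  a_k=2  p_k/q_k = 245/11
k=4  a_k=4  p_k/q_k = 1069/48
k=5  a_k=1  p_k/q_k = 1314/59
…
k=7  a_k=2  p_k/q_k = 6080/273
k=8  a_k=2  p_k/q_k = 14543/653
k=9  a_k=2  p_k/q_k = 35166/1579
k=10  a_k=1  p_k/q_k = 49709/2232
k=11  a_k=1  p_k/q_k = 84875/3811
k=12  a_k=4  p_k/q_k = 389209/17476
…
k=14  a_k=1  p_k/q_k = 1252502/56239
k=15  a_k=3  p_k/q_k = 4620799/207480
→ (4620799, 207480).  Check: 4620799²=21351783398401, 496·207480²=21351783398400, difference 1.
(x_2, y_2) = (4620799·4620799 + 496·207480·207480, 4620799·207480 + 207480·4620799) = (42703566796801, 1917446753040)
(x_3, y_3) = (4620799·42703566796801 + 496·207480·1917446753040, 4620799·1917446753040 + 207480·42703566796801) = (394649197502177907199, 17720272078000750440)
(x_4, y_4) = (4620799·394649197502177907199 + 496·207480·17720272078000750440, 4620799·17720272078000750440 + 207480·394649197502177907199) = (3647189234337689639247667201, 163763630995505661818050080)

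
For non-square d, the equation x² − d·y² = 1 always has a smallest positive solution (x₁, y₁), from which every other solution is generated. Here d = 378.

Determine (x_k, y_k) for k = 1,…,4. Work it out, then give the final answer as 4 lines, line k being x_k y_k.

8749 450
153090001 7874100
2678768828749 137781001350
46873096812360001 2410891953748200

d=378: √d = [19; 2,3,1,4,1,3,2,38] (ℓ=8, even), read p_7/q_7
a_0=19:  p_0=19·1+0=19,  q_0=19·0+1=1
a_1=2:  p_1=2·19+1=39,  q_1=2·1+0=2
…
a_3=1:  p_3=1·136+39=175,  q_3=1·7+2=9
…
a_5=1:  p_5=1·836+175=1011,  q_5=1·43+9=52
a_6=3:  p_6=3·1011+836=3869,  q_6=3·52+43=199
a_7=2:  p_7=2·3869+1011=8749,  q_7=2·199+52=450
→ (8749, 450).  Check: 8749²=76545001, 378·450²=76545000, difference 1.
n=2: (8749,450)∘(8749,450) = (8749·8749+378·450·450, 8749·450+450·8749) = (153090001,7874100)
n=3: (153090001,7874100)∘(8749,450) = (8749·153090001+378·450·7874100, 8749·7874100+450·153090001) = (2678768828749,137781001350)
n=4: (2678768828749,137781001350)∘(8749,450) = (8749·2678768828749+378·450·137781001350, 8749·137781001350+450·2678768828749) = (46873096812360001,2410891953748200)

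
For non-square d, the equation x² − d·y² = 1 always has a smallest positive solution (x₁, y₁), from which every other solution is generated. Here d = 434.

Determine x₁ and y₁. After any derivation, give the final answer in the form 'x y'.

125 6

√434 → a₀=20, period (1,4,1,40); ℓ=4 even so k=3
k=0  a_k=20  p_k/q_k = 20/1
k=1  a_k=1  p_k/q_k = 21/1
k=2  a_k=4  p_k/q_k = 104/5
k=3  a_k=1  p_k/q_k = 125/6
→ (125, 6).  Check: 125²=15625, 434·6²=15624, difference 1.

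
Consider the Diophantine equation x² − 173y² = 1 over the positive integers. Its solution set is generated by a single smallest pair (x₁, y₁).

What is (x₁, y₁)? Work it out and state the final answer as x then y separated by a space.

[13; 6,1,1,6,26] for √173; ℓ=5 ⇒ convergent index 9
k=0  a_k=13  p_k/q_k = 13/1
k=1  a_k=6  p_k/q_k = 79/6
k=2  a_k=1  p_k/q_k = 92/7
k=3  a_k=1  p_k/q_k = 171/13
k=4  a_k=6  p_k/q_k = 1118/85
…
k=6  a_k=6  p_k/q_k = 176552/13423
…
k=8  a_k=1  p_k/q_k = 382343/29069
k=9  a_k=6  p_k/q_k = 2499849/190060
(x₁, y₁) = (2499849, 190060);  2499849² − 173·190060² = 1 ✓

2499849 190060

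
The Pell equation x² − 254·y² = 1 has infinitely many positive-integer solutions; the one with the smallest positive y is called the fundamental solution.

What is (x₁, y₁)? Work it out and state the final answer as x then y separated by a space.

√254 = [15; 1,14,1,30, …], period ℓ=4 (even) → k=3
step 0: (15, 1)  from 15·(1,0) + (0,1)
…
step 2: (239, 15)  from 14·(16,1) + (15,1)
step 3: (255, 16)  from 1·(239,15) + (16,1)
fundamental: x₁=255, y₁=16  (since 65025 − 254·256 = 1)

255 16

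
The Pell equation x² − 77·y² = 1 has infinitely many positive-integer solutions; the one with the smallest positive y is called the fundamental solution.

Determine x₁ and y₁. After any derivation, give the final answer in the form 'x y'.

351 40

d=77: √d = [8; 1,3,2,3,1,16] (ℓ=6, even), read p_5/q_5
k=0  a_k=8  p_k/q_k = 8/1
…
k=2  a_k=3  p_k/q_k = 35/4
k=3  a_k=2  p_k/q_k = 79/9
k=4  a_k=3  p_k/q_k = 272/31
k=5  a_k=1  p_k/q_k = 351/40
fundamental: x₁=351, y₁=40  (since 123201 − 77·1600 = 1)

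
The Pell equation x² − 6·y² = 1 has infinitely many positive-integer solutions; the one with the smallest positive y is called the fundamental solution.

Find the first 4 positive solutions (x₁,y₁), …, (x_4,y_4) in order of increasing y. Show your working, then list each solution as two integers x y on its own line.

√6 → a₀=2, period (2,4); ℓ=2 even so k=1
a_0=2:  p_0=2·1+0=2,  q_0=2·0+1=1
a_1=2:  p_1=2·2+1=5,  q_1=2·1+0=2
(x₁, y₁) = (5, 2);  5² − 6·2² = 1 ✓
(x_2, y_2) = (5·5 + 6·2·2, 5·2 + 2·5) = (49, 20)
(x_3, y_3) = (5·49 + 6·2·20, 5·20 + 2·49) = (485, 198)
(x_4, y_4) = (5·485 + 6·2·198, 5·198 + 2·485) = (4801, 1960)

5 2
49 20
485 198
4801 1960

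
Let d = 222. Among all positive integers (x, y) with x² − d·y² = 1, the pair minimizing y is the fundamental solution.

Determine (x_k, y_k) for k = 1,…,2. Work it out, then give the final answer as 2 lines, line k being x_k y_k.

149 10
44401 2980

d=222: √d = [14; 1,8,1,28] (ℓ=4, even), read p_3/q_3
k=0  a_k=14  p_k/q_k = 14/1
…
k=2  a_k=8  p_k/q_k = 134/9
k=3  a_k=1  p_k/q_k = 149/10
(x₁, y₁) = (149, 10);  149² − 222·10² = 1 ✓
(x_2, y_2) = (149·149 + 222·10·10, 149·10 + 10·149) = (44401, 2980)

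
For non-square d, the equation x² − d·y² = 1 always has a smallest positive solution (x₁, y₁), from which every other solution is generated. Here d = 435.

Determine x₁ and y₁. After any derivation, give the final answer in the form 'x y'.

146 7

d=435: √d = [20; 1,5,1,40] (ℓ=4, even), read p_3/q_3
a_0=20:  p_0=20·1+0=20,  q_0=20·0+1=1
…
a_2=5:  p_2=5·21+20=125,  q_2=5·1+1=6
a_3=1:  p_3=1·125+21=146,  q_3=1·6+1=7
fundamental: x₁=146, y₁=7  (since 21316 − 435·49 = 1)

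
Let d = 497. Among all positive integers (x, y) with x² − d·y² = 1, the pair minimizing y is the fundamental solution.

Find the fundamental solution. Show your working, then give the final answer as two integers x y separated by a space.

[22; 3,2,2,5,6,5,2,2,3,44] for √497; ℓ=10 ⇒ convergent index 9
k=0  a_k=22  p_k/q_k = 22/1
k=1  a_k=3  p_k/q_k = 67/3
k=2  a_k=2  p_k/q_k = 156/7
k=3  a_k=2  p_k/q_k = 379/17
k=4  a_k=5  p_k/q_k = 2051/92
k=5  a_k=6  p_k/q_k = 12685/569
k=6  a_k=5  p_k/q_k = 65476/2937
k=7  a_k=2  p_k/q_k = 143637/6443
k=8  a_k=2  p_k/q_k = 352750/15823
k=9  a_k=3  p_k/q_k = 1201887/53912
(x₁, y₁) = (1201887, 53912);  1201887² − 497·53912² = 1 ✓

1201887 53912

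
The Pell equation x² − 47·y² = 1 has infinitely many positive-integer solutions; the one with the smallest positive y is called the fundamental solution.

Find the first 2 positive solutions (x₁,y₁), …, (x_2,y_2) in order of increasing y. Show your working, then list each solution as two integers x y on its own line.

48 7
4607 672

√47 → a₀=6, period (1,5,1,12); ℓ=4 even so k=3
k=0  a_k=6  p_k/q_k = 6/1
…
k=2  a_k=5  p_k/q_k = 41/6
k=3  a_k=1  p_k/q_k = 48/7
→ (48, 7).  Check: 48²=2304, 47·7²=2303, difference 1.
(x_2, y_2) = (48·48 + 47·7·7, 48·7 + 7·48) = (4607, 672)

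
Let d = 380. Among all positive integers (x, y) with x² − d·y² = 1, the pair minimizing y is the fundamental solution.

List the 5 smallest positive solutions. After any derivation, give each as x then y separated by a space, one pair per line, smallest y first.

√380 → a₀=19, period (2,38); ℓ=2 even so k=1
step 0: (19, 1)  from 19·(1,0) + (0,1)
step 1: (39, 2)  from 2·(19,1) + (1,0)
(x₁, y₁) = (39, 2);  39² − 380·2² = 1 ✓
(39+2√380)^2 = 3041 + 156√380
(39+2√380)^3 = 237159 + 12166√380
(39+2√380)^4 = 18495361 + 948792√380
(39+2√380)^5 = 1442400999 + 73993610√380

39 2
3041 156
237159 12166
18495361 948792
1442400999 73993610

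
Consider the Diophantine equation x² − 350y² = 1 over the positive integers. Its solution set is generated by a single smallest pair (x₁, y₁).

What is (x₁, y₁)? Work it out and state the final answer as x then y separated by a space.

449 24

[18; 1,2,2,2,1,36] for √350; ℓ=6 ⇒ convergent index 5
i=0: a=18 ⇒ p=18, q=1
i=1: a=1 ⇒ p=19, q=1
…
i=3: a=2 ⇒ p=131, q=7
i=4: a=2 ⇒ p=318, q=17
i=5: a=1 ⇒ p=449, q=24
(x₁, y₁) = (449, 24);  449² − 350·24² = 1 ✓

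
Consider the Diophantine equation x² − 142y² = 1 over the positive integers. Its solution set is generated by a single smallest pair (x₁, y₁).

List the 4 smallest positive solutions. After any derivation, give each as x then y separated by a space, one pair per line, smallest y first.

√142 = [11; 1,10,1,22, …], period ℓ=4 (even) → k=3
i=0: a=11 ⇒ p=11, q=1
…
i=2: a=10 ⇒ p=131, q=11
i=3: a=1 ⇒ p=143, q=12
fundamental: x₁=143, y₁=12  (since 20449 − 142·144 = 1)
(143+12√142)^2 = 40897 + 3432√142
(143+12√142)^3 = 11696399 + 981540√142
(143+12√142)^4 = 3345129217 + 280717008√142

143 12
40897 3432
11696399 981540
3345129217 280717008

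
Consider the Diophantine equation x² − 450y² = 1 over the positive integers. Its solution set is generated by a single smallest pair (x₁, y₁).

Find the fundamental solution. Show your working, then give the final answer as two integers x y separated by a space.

[21; 4,1,2,4,2,1,4,42] for √450; ℓ=8 ⇒ convergent index 7
step 0: (21, 1)  from 21·(1,0) + (0,1)
step 1: (85, 4)  from 4·(21,1) + (1,0)
step 2: (106, 5)  from 1·(85,4) + (21,1)
step 3: (297, 14)  from 2·(106,5) + (85,4)
step 4: (1294, 61)  from 4·(297,14) + (106,5)
…
step 6: (4179, 197)  from 1·(2885,136) + (1294,61)
step 7: (19601, 924)  from 4·(4179,197) + (2885,136)
fundamental: x₁=19601, y₁=924  (since 384199201 − 450·853776 = 1)

19601 924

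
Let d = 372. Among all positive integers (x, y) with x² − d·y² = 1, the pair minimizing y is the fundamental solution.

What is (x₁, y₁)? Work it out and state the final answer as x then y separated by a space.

12151 630

[19; 3,2,12,2,3,38] for √372; ℓ=6 ⇒ convergent index 5
a_0=19:  p_0=19·1+0=19,  q_0=19·0+1=1
a_1=3:  p_1=3·19+1=58,  q_1=3·1+0=3
…
a_3=12:  p_3=12·135+58=1678,  q_3=12·7+3=87
a_4=2:  p_4=2·1678+135=3491,  q_4=2·87+7=181
a_5=3:  p_5=3·3491+1678=12151,  q_5=3·181+87=630
fundamental: x₁=12151, y₁=630  (since 147646801 − 372·396900 = 1)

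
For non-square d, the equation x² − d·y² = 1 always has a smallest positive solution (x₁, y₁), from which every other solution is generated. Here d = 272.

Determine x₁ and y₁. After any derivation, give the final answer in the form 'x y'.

[16; 2,32] for √272; ℓ=2 ⇒ convergent index 1
i=0: a=16 ⇒ p=16, q=1
i=1: a=2 ⇒ p=33, q=2
→ (33, 2).  Check: 33²=1089, 272·2²=1088, difference 1.

33 2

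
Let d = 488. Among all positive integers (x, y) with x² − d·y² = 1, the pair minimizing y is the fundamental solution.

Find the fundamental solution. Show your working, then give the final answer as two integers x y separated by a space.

d=488: √d = [22; 11,44] (ℓ=2, even), read p_1/q_1
i=0: a=22 ⇒ p=22, q=1
i=1: a=11 ⇒ p=243, q=11
→ (243, 11).  Check: 243²=59049, 488·11²=59048, difference 1.

243 11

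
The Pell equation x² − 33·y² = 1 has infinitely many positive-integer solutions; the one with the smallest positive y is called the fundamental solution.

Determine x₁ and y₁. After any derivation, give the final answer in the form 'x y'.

√33 = [5; 1,2,1,10, …], period ℓ=4 (even) → k=3
k=0  a_k=5  p_k/q_k = 5/1
k=1  a_k=1  p_k/q_k = 6/1
k=2  a_k=2  p_k/q_k = 17/3
k=3  a_k=1  p_k/q_k = 23/4
fundamental: x₁=23, y₁=4  (since 529 − 33·16 = 1)

23 4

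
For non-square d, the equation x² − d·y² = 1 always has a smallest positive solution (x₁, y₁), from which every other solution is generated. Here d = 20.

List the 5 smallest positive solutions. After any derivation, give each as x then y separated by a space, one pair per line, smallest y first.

√20 → a₀=4, period (2,8); ℓ=2 even so k=1
step 0: (4, 1)  from 4·(1,0) + (0,1)
step 1: (9, 2)  from 2·(4,1) + (1,0)
→ (9, 2).  Check: 9²=81, 20·2²=80, difference 1.
(x_2, y_2) = (9·9 + 20·2·2, 9·2 + 2·9) = (161, 36)
(x_3, y_3) = (9·161 + 20·2·36, 9·36 + 2·161) = (2889, 646)
(x_4, y_4) = (9·2889 + 20·2·646, 9·646 + 2·2889) = (51841, 11592)
(x_5, y_5) = (9·51841 + 20·2·11592, 9·11592 + 2·51841) = (930249, 208010)

9 2
161 36
2889 646
51841 11592
930249 208010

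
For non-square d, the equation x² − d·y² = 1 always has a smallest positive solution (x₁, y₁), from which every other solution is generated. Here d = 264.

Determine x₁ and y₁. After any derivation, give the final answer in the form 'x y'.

d=264: √d = [16; 4,32] (ℓ=2, even), read p_1/q_1
k=0  a_k=16  p_k/q_k = 16/1
k=1  a_k=4  p_k/q_k = 65/4
→ (65, 4).  Check: 65²=4225, 264·4²=4224, difference 1.

65 4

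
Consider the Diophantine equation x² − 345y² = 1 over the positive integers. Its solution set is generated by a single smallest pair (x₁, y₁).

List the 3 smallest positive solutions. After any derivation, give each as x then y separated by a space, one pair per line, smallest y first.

6761 364
91422241 4922008
1236211536041 66555391812

[18; 1,1,2,1,6,1,2,1,1,36] for √345; ℓ=10 ⇒ convergent index 9
a_0=18:  p_0=18·1+0=18,  q_0=18·0+1=1
…
a_5=6:  p_5=6·130+93=873,  q_5=6·7+5=47
a_6=1:  p_6=1·873+130=1003,  q_6=1·47+7=54
…
a_8=1:  p_8=1·2879+1003=3882,  q_8=1·155+54=209
a_9=1:  p_9=1·3882+2879=6761,  q_9=1·209+155=364
→ (6761, 364).  Check: 6761²=45711121, 345·364²=45711120, difference 1.
n=2: (6761,364)∘(6761,364) = (6761·6761+345·364·364, 6761·364+364·6761) = (91422241,4922008)
n=3: (91422241,4922008)∘(6761,364) = (6761·91422241+345·364·4922008, 6761·4922008+364·91422241) = (1236211536041,66555391812)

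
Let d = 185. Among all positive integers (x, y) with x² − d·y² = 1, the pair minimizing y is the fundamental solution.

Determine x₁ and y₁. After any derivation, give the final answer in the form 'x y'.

9249 680

√185 → a₀=13, period (1,1,1,1,26); ℓ=5 odd so k=9
k=0  a_k=13  p_k/q_k = 13/1
…
k=4  a_k=1  p_k/q_k = 68/5
k=5  a_k=26  p_k/q_k = 1809/133
k=6  a_k=1  p_k/q_k = 1877/138
…
k=8  a_k=1  p_k/q_k = 5563/409
k=9  a_k=1  p_k/q_k = 9249/680
fundamental: x₁=9249, y₁=680  (since 85544001 − 185·462400 = 1)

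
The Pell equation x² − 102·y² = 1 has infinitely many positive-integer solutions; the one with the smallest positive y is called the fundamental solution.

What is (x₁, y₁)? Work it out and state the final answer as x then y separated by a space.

101 10

√102 = [10; 10,20, …], period ℓ=2 (even) → k=1
a_0=10:  p_0=10·1+0=10,  q_0=10·0+1=1
a_1=10:  p_1=10·10+1=101,  q_1=10·1+0=10
(x₁, y₁) = (101, 10);  101² − 102·10² = 1 ✓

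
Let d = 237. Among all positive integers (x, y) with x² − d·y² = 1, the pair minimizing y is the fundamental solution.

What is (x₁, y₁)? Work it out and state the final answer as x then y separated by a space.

228151 14820

d=237: √d = [15; 2,1,1,7,10,7,1,1,2,30] (ℓ=10, even), read p_9/q_9
step 0: (15, 1)  from 15·(1,0) + (0,1)
step 1: (31, 2)  from 2·(15,1) + (1,0)
…
step 4: (585, 38)  from 7·(77,5) + (46,3)
step 5: (5927, 385)  from 10·(585,38) + (77,5)
step 6: (42074, 2733)  from 7·(5927,385) + (585,38)
step 7: (48001, 3118)  from 1·(42074,2733) + (5927,385)
step 8: (90075, 5851)  from 1·(48001,3118) + (42074,2733)
step 9: (228151, 14820)  from 2·(90075,5851) + (48001,3118)
fundamental: x₁=228151, y₁=14820  (since 52052878801 − 237·219632400 = 1)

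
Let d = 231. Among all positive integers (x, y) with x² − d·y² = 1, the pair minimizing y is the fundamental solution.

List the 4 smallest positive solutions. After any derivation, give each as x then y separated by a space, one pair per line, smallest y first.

√231 = [15; 5,30, …], period ℓ=2 (even) → k=1
k=0  a_k=15  p_k/q_k = 15/1
k=1  a_k=5  p_k/q_k = 76/5
→ (76, 5).  Check: 76²=5776, 231·5²=5775, difference 1.
n=2: (76,5)∘(76,5) = (76·76+231·5·5, 76·5+5·76) = (11551,760)
n=3: (11551,760)∘(76,5) = (76·11551+231·5·760, 76·760+5·11551) = (1755676,115515)
n=4: (1755676,115515)∘(76,5) = (76·1755676+231·5·115515, 76·115515+5·1755676) = (266851201,17557520)

76 5
11551 760
1755676 115515
266851201 17557520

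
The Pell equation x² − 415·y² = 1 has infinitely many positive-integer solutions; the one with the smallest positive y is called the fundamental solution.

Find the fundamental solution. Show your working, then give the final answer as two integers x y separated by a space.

√415 → a₀=20, period (2,1,2,4,6,…,1,2,40); ℓ=16 even so k=15
k=0  a_k=20  p_k/q_k = 20/1
k=1  a_k=2  p_k/q_k = 41/2
…
k=3  a_k=2  p_k/q_k = 163/8
…
k=6  a_k=1  p_k/q_k = 5154/253
…
k=8  a_k=3  p_k/q_k = 33939/1666
…
k=10  a_k=1  p_k/q_k = 77473/3803
k=11  a_k=6  p_k/q_k = 508372/24955
…
k=13  a_k=2  p_k/q_k = 4730294/232201
k=14  a_k=1  p_k/q_k = 6841255/335824
k=15  a_k=2  p_k/q_k = 18412804/903849
(x₁, y₁) = (18412804, 903849);  18412804² − 415·903849² = 1 ✓

18412804 903849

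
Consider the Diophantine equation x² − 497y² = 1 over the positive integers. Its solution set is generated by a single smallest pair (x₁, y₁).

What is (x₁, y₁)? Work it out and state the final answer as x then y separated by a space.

1201887 53912

d=497: √d = [22; 3,2,2,5,6,5,2,2,3,44] (ℓ=10, even), read p_9/q_9
step 0: (22, 1)  from 22·(1,0) + (0,1)
…
step 6: (65476, 2937)  from 5·(12685,569) + (2051,92)
…
step 8: (352750, 15823)  from 2·(143637,6443) + (65476,2937)
step 9: (1201887, 53912)  from 3·(352750,15823) + (143637,6443)
(x₁, y₁) = (1201887, 53912);  1201887² − 497·53912² = 1 ✓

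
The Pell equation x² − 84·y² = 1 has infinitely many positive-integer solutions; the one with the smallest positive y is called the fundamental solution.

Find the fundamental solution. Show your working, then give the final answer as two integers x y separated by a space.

55 6

d=84: √d = [9; 6,18] (ℓ=2, even), read p_1/q_1
k=0  a_k=9  p_k/q_k = 9/1
k=1  a_k=6  p_k/q_k = 55/6
fundamental: x₁=55, y₁=6  (since 3025 − 84·36 = 1)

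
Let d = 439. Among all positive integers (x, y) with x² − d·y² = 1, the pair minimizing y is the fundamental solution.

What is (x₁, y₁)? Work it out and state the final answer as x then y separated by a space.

440 21

[20; 1,19,1,40] for √439; ℓ=4 ⇒ convergent index 3
k=0  a_k=20  p_k/q_k = 20/1
…
k=2  a_k=19  p_k/q_k = 419/20
k=3  a_k=1  p_k/q_k = 440/21
fundamental: x₁=440, y₁=21  (since 193600 − 439·441 = 1)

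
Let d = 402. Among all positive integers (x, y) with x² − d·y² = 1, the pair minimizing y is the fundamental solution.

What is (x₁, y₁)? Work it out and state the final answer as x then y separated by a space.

√402 → a₀=20, period (20,40); ℓ=2 even so k=1
step 0: (20, 1)  from 20·(1,0) + (0,1)
step 1: (401, 20)  from 20·(20,1) + (1,0)
fundamental: x₁=401, y₁=20  (since 160801 − 402·400 = 1)

401 20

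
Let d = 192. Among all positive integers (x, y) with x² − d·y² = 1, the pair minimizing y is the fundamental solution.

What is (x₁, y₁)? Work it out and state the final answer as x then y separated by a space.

97 7

d=192: √d = [13; 1,5,1,26] (ℓ=4, even), read p_3/q_3
i=0: a=13 ⇒ p=13, q=1
…
i=2: a=5 ⇒ p=83, q=6
i=3: a=1 ⇒ p=97, q=7
(x₁, y₁) = (97, 7);  97² − 192·7² = 1 ✓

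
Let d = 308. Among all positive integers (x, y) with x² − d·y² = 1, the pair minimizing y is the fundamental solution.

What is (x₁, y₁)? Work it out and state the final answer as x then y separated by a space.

[17; 1,1,4,1,1,34] for √308; ℓ=6 ⇒ convergent index 5
a_0=17:  p_0=17·1+0=17,  q_0=17·0+1=1
a_1=1:  p_1=1·17+1=18,  q_1=1·1+0=1
…
a_3=4:  p_3=4·35+18=158,  q_3=4·2+1=9
a_4=1:  p_4=1·158+35=193,  q_4=1·9+2=11
a_5=1:  p_5=1·193+158=351,  q_5=1·11+9=20
→ (351, 20).  Check: 351²=123201, 308·20²=123200, difference 1.

351 20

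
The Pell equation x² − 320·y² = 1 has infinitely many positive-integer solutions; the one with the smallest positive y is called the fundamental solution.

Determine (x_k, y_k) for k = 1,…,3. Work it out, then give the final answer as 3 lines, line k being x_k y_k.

161 9
51841 2898
16692641 933147

√320 = [17; 1,7,1,34, …], period ℓ=4 (even) → k=3
k=0  a_k=17  p_k/q_k = 17/1
k=1  a_k=1  p_k/q_k = 18/1
k=2  a_k=7  p_k/q_k = 143/8
k=3  a_k=1  p_k/q_k = 161/9
→ (161, 9).  Check: 161²=25921, 320·9²=25920, difference 1.
(x_2, y_2) = (161·161 + 320·9·9, 161·9 + 9·161) = (51841, 2898)
(x_3, y_3) = (161·51841 + 320·9·2898, 161·2898 + 9·51841) = (16692641, 933147)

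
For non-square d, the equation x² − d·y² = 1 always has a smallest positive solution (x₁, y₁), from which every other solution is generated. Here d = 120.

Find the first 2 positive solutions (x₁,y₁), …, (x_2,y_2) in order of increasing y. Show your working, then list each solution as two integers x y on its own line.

11 1
241 22

[10; 1,20] for √120; ℓ=2 ⇒ convergent index 1
step 0: (10, 1)  from 10·(1,0) + (0,1)
step 1: (11, 1)  from 1·(10,1) + (1,0)
→ (11, 1).  Check: 11²=121, 120·1²=120, difference 1.
n=2: (11,1)∘(11,1) = (11·11+120·1·1, 11·1+1·11) = (241,22)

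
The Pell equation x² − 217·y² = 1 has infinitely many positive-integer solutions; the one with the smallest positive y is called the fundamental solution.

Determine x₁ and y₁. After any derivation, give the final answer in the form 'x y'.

3844063 260952

√217 = [14; 1,2,1,2,1,…,2,1,28, …], period ℓ=16 (even) → k=15
k=0  a_k=14  p_k/q_k = 14/1
k=1  a_k=1  p_k/q_k = 15/1
k=2  a_k=2  p_k/q_k = 44/3
…
k=4  a_k=2  p_k/q_k = 162/11
k=5  a_k=1  p_k/q_k = 221/15
k=6  a_k=1  p_k/q_k = 383/26
…
k=9  a_k=9  p_k/q_k = 139163/9447
k=10  a_k=1  p_k/q_k = 154218/10469
k=11  a_k=1  p_k/q_k = 293381/19916
…
k=14  a_k=2  p_k/q_k = 2809702/190735
k=15  a_k=1  p_k/q_k = 3844063/260952
(x₁, y₁) = (3844063, 260952);  3844063² − 217·260952² = 1 ✓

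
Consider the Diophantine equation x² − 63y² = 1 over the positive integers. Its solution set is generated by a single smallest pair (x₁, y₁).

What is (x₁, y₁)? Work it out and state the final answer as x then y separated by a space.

8 1

d=63: √d = [7; 1,14] (ℓ=2, even), read p_1/q_1
k=0  a_k=7  p_k/q_k = 7/1
k=1  a_k=1  p_k/q_k = 8/1
(x₁, y₁) = (8, 1);  8² − 63·1² = 1 ✓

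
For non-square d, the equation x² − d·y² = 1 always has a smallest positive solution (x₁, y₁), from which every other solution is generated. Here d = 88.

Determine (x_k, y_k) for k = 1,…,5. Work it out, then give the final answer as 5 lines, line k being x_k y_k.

197 21
77617 8274
30580901 3259935
12048797377 1284406116
4747195585637 506052749769

√88 → a₀=9, period (2,1,1,1,2,18); ℓ=6 even so k=5
i=0: a=9 ⇒ p=9, q=1
…
i=3: a=1 ⇒ p=47, q=5
i=4: a=1 ⇒ p=75, q=8
i=5: a=2 ⇒ p=197, q=21
(x₁, y₁) = (197, 21);  197² − 88·21² = 1 ✓
(x_2, y_2) = (197·197 + 88·21·21, 197·21 + 21·197) = (77617, 8274)
(x_3, y_3) = (197·77617 + 88·21·8274, 197·8274 + 21·77617) = (30580901, 3259935)
(x_4, y_4) = (197·30580901 + 88·21·3259935, 197·3259935 + 21·30580901) = (12048797377, 1284406116)
(x_5, y_5) = (197·12048797377 + 88·21·1284406116, 197·1284406116 + 21·12048797377) = (4747195585637, 506052749769)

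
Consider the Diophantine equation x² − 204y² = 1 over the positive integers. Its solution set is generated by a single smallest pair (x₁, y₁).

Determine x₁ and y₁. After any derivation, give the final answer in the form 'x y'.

4999 350

[14; 3,1,1,6,1,1,3,28] for √204; ℓ=8 ⇒ convergent index 7
step 0: (14, 1)  from 14·(1,0) + (0,1)
…
step 5: (757, 53)  from 1·(657,46) + (100,7)
step 6: (1414, 99)  from 1·(757,53) + (657,46)
step 7: (4999, 350)  from 3·(1414,99) + (757,53)
→ (4999, 350).  Check: 4999²=24990001, 204·350²=24990000, difference 1.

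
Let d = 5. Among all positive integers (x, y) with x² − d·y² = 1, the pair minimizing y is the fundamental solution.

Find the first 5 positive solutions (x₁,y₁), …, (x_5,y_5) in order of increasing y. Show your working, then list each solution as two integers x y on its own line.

[2; 4] for √5; ℓ=1 ⇒ convergent index 1
step 0: (2, 1)  from 2·(1,0) + (0,1)
step 1: (9, 4)  from 4·(2,1) + (1,0)
(x₁, y₁) = (9, 4);  9² − 5·4² = 1 ✓
(x_2, y_2) = (9·9 + 5·4·4, 9·4 + 4·9) = (161, 72)
(x_3, y_3) = (9·161 + 5·4·72, 9·72 + 4·161) = (2889, 1292)
(x_4, y_4) = (9·2889 + 5·4·1292, 9·1292 + 4·2889) = (51841, 23184)
(x_5, y_5) = (9·51841 + 5·4·23184, 9·23184 + 4·51841) = (930249, 416020)

9 4
161 72
2889 1292
51841 23184
930249 416020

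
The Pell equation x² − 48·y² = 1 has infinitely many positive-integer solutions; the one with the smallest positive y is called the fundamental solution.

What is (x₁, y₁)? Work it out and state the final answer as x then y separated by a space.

7 1

√48 = [6; 1,12, …], period ℓ=2 (even) → k=1
k=0  a_k=6  p_k/q_k = 6/1
k=1  a_k=1  p_k/q_k = 7/1
→ (7, 1).  Check: 7²=49, 48·1²=48, difference 1.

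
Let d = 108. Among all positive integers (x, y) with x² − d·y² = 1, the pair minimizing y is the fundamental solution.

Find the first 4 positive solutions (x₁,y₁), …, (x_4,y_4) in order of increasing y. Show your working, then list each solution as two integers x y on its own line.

1351 130
3650401 351260
9863382151 949104390
26650854921601 2564479710520

d=108: √d = [10; 2,1,1,4,1,1,2,20] (ℓ=8, even), read p_7/q_7
a_0=10:  p_0=10·1+0=10,  q_0=10·0+1=1
…
a_3=1:  p_3=1·31+21=52,  q_3=1·3+2=5
…
a_6=1:  p_6=1·291+239=530,  q_6=1·28+23=51
a_7=2:  p_7=2·530+291=1351,  q_7=2·51+28=130
(x₁, y₁) = (1351, 130);  1351² − 108·130² = 1 ✓
(x_2, y_2) = (1351·1351 + 108·130·130, 1351·130 + 130·1351) = (3650401, 351260)
(x_3, y_3) = (1351·3650401 + 108·130·351260, 1351·351260 + 130·3650401) = (9863382151, 949104390)
(x_4, y_4) = (1351·9863382151 + 108·130·949104390, 1351·949104390 + 130·9863382151) = (26650854921601, 2564479710520)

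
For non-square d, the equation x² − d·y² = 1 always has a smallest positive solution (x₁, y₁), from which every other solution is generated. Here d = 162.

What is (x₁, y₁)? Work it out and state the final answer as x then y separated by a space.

19601 1540

√162 = [12; 1,2,1,2,12,2,1,2,1,24, …], period ℓ=10 (even) → k=9
k=0  a_k=12  p_k/q_k = 12/1
k=1  a_k=1  p_k/q_k = 13/1
…
k=4  a_k=2  p_k/q_k = 140/11
k=5  a_k=12  p_k/q_k = 1731/136
…
k=7  a_k=1  p_k/q_k = 5333/419
k=8  a_k=2  p_k/q_k = 14268/1121
k=9  a_k=1  p_k/q_k = 19601/1540
(x₁, y₁) = (19601, 1540);  19601² − 162·1540² = 1 ✓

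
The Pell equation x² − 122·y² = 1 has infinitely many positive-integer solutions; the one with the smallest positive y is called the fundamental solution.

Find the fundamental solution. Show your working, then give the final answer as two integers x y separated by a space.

√122 → a₀=11, period (22); ℓ=1 odd so k=1
k=0  a_k=11  p_k/q_k = 11/1
k=1  a_k=22  p_k/q_k = 243/22
→ (243, 22).  Check: 243²=59049, 122·22²=59048, difference 1.

243 22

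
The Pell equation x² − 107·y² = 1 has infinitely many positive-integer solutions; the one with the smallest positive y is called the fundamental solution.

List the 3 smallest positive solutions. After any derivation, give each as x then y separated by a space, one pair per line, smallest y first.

962 93
1850887 178932
3561105626 344265075

[10; 2,1,9,1,2,20] for √107; ℓ=6 ⇒ convergent index 5
i=0: a=10 ⇒ p=10, q=1
…
i=3: a=9 ⇒ p=300, q=29
i=4: a=1 ⇒ p=331, q=32
i=5: a=2 ⇒ p=962, q=93
fundamental: x₁=962, y₁=93  (since 925444 − 107·8649 = 1)
(x_2, y_2) = (962·962 + 107·93·93, 962·93 + 93·962) = (1850887, 178932)
(x_3, y_3) = (962·1850887 + 107·93·178932, 962·178932 + 93·1850887) = (3561105626, 344265075)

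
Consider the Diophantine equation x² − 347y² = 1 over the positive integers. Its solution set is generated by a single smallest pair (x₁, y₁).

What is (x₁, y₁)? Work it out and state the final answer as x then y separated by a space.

[18; 1,1,1,2,4,…,1,1,36] for √347; ℓ=14 ⇒ convergent index 13
a_0=18:  p_0=18·1+0=18,  q_0=18·0+1=1
…
a_3=1:  p_3=1·37+19=56,  q_3=1·2+1=3
…
a_5=4:  p_5=4·149+56=652,  q_5=4·8+3=35
a_6=1:  p_6=1·652+149=801,  q_6=1·35+8=43
a_7=17:  p_7=17·801+652=14269,  q_7=17·43+35=766
a_8=1:  p_8=1·14269+801=15070,  q_8=1·766+43=809
…
a_10=2:  p_10=2·74549+15070=164168,  q_10=2·4002+809=8813
a_11=1:  p_11=1·164168+74549=238717,  q_11=1·8813+4002=12815
a_12=1:  p_12=1·238717+164168=402885,  q_12=1·12815+8813=21628
a_13=1:  p_13=1·402885+238717=641602,  q_13=1·21628+12815=34443
(x₁, y₁) = (641602, 34443);  641602² − 347·34443² = 1 ✓

641602 34443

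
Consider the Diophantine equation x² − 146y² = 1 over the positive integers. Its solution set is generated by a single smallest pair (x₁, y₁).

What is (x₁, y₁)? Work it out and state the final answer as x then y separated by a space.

[12; 12,24] for √146; ℓ=2 ⇒ convergent index 1
k=0  a_k=12  p_k/q_k = 12/1
k=1  a_k=12  p_k/q_k = 145/12
fundamental: x₁=145, y₁=12  (since 21025 − 146·144 = 1)

145 12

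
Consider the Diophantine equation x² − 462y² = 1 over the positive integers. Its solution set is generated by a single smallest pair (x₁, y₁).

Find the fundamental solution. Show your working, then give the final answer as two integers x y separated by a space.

d=462: √d = [21; 2,42] (ℓ=2, even), read p_1/q_1
k=0  a_k=21  p_k/q_k = 21/1
k=1  a_k=2  p_k/q_k = 43/2
fundamental: x₁=43, y₁=2  (since 1849 − 462·4 = 1)

43 2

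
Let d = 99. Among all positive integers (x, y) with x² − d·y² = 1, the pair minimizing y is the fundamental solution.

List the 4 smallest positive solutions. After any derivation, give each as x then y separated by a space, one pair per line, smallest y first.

10 1
199 20
3970 399
79201 7960

√99 → a₀=9, period (1,18); ℓ=2 even so k=1
k=0  a_k=9  p_k/q_k = 9/1
k=1  a_k=1  p_k/q_k = 10/1
fundamental: x₁=10, y₁=1  (since 100 − 99·1 = 1)
n=2: (10,1)∘(10,1) = (10·10+99·1·1, 10·1+1·10) = (199,20)
n=3: (199,20)∘(10,1) = (10·199+99·1·20, 10·20+1·199) = (3970,399)
n=4: (3970,399)∘(10,1) = (10·3970+99·1·399, 10·399+1·3970) = (79201,7960)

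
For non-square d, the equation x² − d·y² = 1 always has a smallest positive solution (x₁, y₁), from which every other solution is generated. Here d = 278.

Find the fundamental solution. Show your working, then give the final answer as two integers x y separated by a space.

√278 → a₀=16, period (1,2,16,2,1,32); ℓ=6 even so k=5
step 0: (16, 1)  from 16·(1,0) + (0,1)
step 1: (17, 1)  from 1·(16,1) + (1,0)
…
step 3: (817, 49)  from 16·(50,3) + (17,1)
step 4: (1684, 101)  from 2·(817,49) + (50,3)
step 5: (2501, 150)  from 1·(1684,101) + (817,49)
fundamental: x₁=2501, y₁=150  (since 6255001 − 278·22500 = 1)

2501 150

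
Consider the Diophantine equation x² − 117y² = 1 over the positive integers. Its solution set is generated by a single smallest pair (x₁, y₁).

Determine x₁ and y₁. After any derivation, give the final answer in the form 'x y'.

√117 = [10; 1,4,2,4,1,20, …], period ℓ=6 (even) → k=5
step 0: (10, 1)  from 10·(1,0) + (0,1)
…
step 4: (530, 49)  from 4·(119,11) + (54,5)
step 5: (649, 60)  from 1·(530,49) + (119,11)
→ (649, 60).  Check: 649²=421201, 117·60²=421200, difference 1.

649 60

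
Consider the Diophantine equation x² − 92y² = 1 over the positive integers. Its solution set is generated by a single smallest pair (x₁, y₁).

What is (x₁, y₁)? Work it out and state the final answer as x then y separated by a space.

1151 120

[9; 1,1,2,4,2,1,1,18] for √92; ℓ=8 ⇒ convergent index 7
step 0: (9, 1)  from 9·(1,0) + (0,1)
step 1: (10, 1)  from 1·(9,1) + (1,0)
step 2: (19, 2)  from 1·(10,1) + (9,1)
…
step 6: (681, 71)  from 1·(470,49) + (211,22)
step 7: (1151, 120)  from 1·(681,71) + (470,49)
(x₁, y₁) = (1151, 120);  1151² − 92·120² = 1 ✓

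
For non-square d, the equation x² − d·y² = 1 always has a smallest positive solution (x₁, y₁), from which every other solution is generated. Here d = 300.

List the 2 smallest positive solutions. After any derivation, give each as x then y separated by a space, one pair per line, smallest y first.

√300 = [17; 3,8,3,34, …], period ℓ=4 (even) → k=3
step 0: (17, 1)  from 17·(1,0) + (0,1)
step 1: (52, 3)  from 3·(17,1) + (1,0)
step 2: (433, 25)  from 8·(52,3) + (17,1)
step 3: (1351, 78)  from 3·(433,25) + (52,3)
→ (1351, 78).  Check: 1351²=1825201, 300·78²=1825200, difference 1.
(x_2, y_2) = (1351·1351 + 300·78·78, 1351·78 + 78·1351) = (3650401, 210756)

1351 78
3650401 210756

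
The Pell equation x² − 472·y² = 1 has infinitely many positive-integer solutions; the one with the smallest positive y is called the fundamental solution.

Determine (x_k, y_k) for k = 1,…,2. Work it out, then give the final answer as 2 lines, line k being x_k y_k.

√472 = [21; 1,2,1,1,1,…,2,1,42, …], period ℓ=14 (even) → k=13
a_0=21:  p_0=21·1+0=21,  q_0=21·0+1=1
…
a_2=2:  p_2=2·22+21=65,  q_2=2·1+1=3
a_3=1:  p_3=1·65+22=87,  q_3=1·3+1=4
a_4=1:  p_4=1·87+65=152,  q_4=1·4+3=7
a_5=1:  p_5=1·152+87=239,  q_5=1·7+4=11
a_6=4:  p_6=4·239+152=1108,  q_6=4·11+7=51
a_7=5:  p_7=5·1108+239=5779,  q_7=5·51+11=266
…
a_12=2:  p_12=2·84230+54227=222687,  q_12=2·3877+2496=10250
a_13=1:  p_13=1·222687+84230=306917,  q_13=1·10250+3877=14127
fundamental: x₁=306917, y₁=14127  (since 94198044889 − 472·199572129 = 1)
(x_2, y_2) = (306917·306917 + 472·14127·14127, 306917·14127 + 14127·306917) = (188396089777, 8671632918)

306917 14127
188396089777 8671632918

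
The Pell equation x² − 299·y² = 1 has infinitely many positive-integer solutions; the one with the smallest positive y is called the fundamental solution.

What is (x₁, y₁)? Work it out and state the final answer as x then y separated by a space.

√299 = [17; 3,2,3,34, …], period ℓ=4 (even) → k=3
step 0: (17, 1)  from 17·(1,0) + (0,1)
…
step 2: (121, 7)  from 2·(52,3) + (17,1)
step 3: (415, 24)  from 3·(121,7) + (52,3)
(x₁, y₁) = (415, 24);  415² − 299·24² = 1 ✓

415 24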